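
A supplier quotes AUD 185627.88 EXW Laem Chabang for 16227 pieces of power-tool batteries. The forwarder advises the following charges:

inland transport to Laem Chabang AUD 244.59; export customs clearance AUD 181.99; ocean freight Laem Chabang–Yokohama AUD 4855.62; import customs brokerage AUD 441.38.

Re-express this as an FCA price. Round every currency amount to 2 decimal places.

FCA price: AUD 186054.46

Not relevant to the conversion: freight, brokerage — on the buyer under both terms; not part of either seller's price.
From EXW to FCA, the seller additionally bears: inland to port, export clearance.
FCA price = 185627.88 + 244.59 + 181.99 = 186054.46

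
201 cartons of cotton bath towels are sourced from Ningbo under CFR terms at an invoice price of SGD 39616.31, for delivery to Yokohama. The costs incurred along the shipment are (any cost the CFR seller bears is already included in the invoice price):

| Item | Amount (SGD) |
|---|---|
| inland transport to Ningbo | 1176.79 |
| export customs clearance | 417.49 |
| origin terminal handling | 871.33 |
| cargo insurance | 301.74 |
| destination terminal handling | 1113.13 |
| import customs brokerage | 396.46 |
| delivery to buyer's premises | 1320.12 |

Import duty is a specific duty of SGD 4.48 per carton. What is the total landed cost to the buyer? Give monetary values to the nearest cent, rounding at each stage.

CFR: the seller pays costs through ocean freight to the destination port, but not insurance.
Already in the invoice (seller's account under CFR): inland to port, export clearance, origin terminal — exclude.
CIF value = CFR price + insurance = 39616.31 + 301.74 = 39918.05
Import duty = 201 × 4.48 = 900.48
Buyer bears: insurance 301.74 + destination terminal 1113.13 + brokerage 396.46 + delivery 1320.12 + duty 900.48 = 4031.93
Landed cost = invoice 39616.31 + 4031.93 = 43648.24

Total landed cost: SGD 43648.24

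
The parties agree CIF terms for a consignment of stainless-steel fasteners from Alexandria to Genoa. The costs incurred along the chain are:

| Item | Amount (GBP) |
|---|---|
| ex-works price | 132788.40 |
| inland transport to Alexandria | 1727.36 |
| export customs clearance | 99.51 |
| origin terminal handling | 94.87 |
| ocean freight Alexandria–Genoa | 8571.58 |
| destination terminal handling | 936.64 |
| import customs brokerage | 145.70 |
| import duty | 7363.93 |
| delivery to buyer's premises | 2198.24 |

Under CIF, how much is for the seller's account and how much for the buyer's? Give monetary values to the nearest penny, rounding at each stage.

CIF: the seller pays costs through ocean freight and marine insurance to the destination port.
Seller's account: goods 132788.40 + inland to port 1727.36 + export clearance 99.51 + origin terminal 94.87 + freight 8571.58 = 143281.72
Buyer's account: destination terminal 936.64 + brokerage 145.70 + duty 7363.93 + delivery 2198.24 = 10644.51

Seller: GBP 143281.72; buyer: GBP 10644.51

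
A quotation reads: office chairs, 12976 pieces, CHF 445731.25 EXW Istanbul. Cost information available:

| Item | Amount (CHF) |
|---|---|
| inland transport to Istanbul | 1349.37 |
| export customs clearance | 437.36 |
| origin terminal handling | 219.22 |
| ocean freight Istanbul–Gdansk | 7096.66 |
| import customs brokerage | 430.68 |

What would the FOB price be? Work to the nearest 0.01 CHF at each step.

Not relevant to the conversion: brokerage, freight — on the buyer under both terms; not part of either seller's price.
From EXW to FOB, the seller additionally bears: inland to port, export clearance, origin terminal.
FOB price = 445731.25 + 1349.37 + 437.36 + 219.22 = 447737.20

FOB price: CHF 447737.20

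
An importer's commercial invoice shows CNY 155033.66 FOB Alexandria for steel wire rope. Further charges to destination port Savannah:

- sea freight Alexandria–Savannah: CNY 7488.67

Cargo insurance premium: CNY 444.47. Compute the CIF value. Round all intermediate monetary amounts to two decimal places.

CIF value: CNY 162966.80

CIF = FOB price + freight + insurance
CIF = 155033.66 + 7488.67 + 444.47 = 162966.80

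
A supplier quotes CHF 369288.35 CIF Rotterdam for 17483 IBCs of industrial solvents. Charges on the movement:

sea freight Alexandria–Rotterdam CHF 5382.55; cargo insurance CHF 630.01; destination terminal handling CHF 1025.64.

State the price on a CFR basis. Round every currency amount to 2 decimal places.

Not relevant to the conversion: freight — on the seller under both CIF and CFR; already in the CIF price and stays in the CFR price. destination terminal — on the buyer under both terms; not part of either seller's price.
From CIF to CFR, the seller no longer bears: insurance.
CFR price = 369288.35 − 630.01 = 368658.34

CFR price: CHF 368658.34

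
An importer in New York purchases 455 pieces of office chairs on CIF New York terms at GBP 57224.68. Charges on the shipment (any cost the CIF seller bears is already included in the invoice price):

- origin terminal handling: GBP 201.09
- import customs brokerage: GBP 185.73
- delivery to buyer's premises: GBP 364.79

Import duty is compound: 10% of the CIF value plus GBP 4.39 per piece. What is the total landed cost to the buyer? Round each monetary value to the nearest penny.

CIF: the seller pays costs through ocean freight and marine insurance to the destination port.
Already in the invoice (seller's account under CIF): origin terminal — exclude.
The CIF price already equals the CIF value: 57224.68
Ad valorem component: 57224.68 × 10% = 5722.47
Specific component: 455 × 4.39 = 1997.45
Import duty = 5722.47 + 1997.45 = 7719.92
Buyer bears: brokerage 185.73 + delivery 364.79 + duty 7719.92 = 8270.44
Landed cost = invoice 57224.68 + 8270.44 = 65495.12

Total landed cost: GBP 65495.12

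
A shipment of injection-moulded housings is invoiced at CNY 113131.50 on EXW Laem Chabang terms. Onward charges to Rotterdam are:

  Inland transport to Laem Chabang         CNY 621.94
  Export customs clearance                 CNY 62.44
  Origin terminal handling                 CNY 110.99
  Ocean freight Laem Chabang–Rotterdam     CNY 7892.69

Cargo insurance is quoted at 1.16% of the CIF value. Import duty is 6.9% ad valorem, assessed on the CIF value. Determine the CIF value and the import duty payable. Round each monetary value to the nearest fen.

Let C be the CIF value. C = EXW price + pre-shipment costs + freight + 1.16% × C
C − 1.16% × C = 113131.50 + 621.94 + 62.44 + 110.99 + 7892.69
0.9884 × C = 121819.56
C = 121819.56 / 0.9884 = 123249.25
Insurance premium = 1.16% × 123249.25 = 1429.69
Import duty = 123249.25 × 6.9% = 8504.20

CIF value: CNY 123249.25; import duty: CNY 8504.20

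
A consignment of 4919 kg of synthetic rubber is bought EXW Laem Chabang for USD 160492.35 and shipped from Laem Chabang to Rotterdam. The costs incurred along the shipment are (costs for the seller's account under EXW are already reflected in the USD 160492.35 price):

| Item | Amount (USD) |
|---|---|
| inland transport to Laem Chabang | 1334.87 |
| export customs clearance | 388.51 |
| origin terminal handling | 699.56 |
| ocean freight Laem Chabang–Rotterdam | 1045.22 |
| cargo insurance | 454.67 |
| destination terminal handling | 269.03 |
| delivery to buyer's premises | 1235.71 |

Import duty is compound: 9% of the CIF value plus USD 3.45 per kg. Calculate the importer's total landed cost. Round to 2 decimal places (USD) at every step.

Total landed cost: USD 197687.84

EXW: the seller makes goods available at their premises; the buyer bears all onward costs.
CIF value = EXW price + inland to port + export clearance + origin terminal + freight + insurance = 160492.35 + 1334.87 + 388.51 + 699.56 + 1045.22 + 454.67 = 164415.18
Ad valorem component: 164415.18 × 9% = 14797.37
Specific component: 4919 × 3.45 = 16970.55
Import duty = 14797.37 + 16970.55 = 31767.92
Buyer bears: inland to port 1334.87 + export clearance 388.51 + origin terminal 699.56 + freight 1045.22 + insurance 454.67 + destination terminal 269.03 + delivery 1235.71 + duty 31767.92 = 37195.49
Landed cost = invoice 160492.35 + 37195.49 = 197687.84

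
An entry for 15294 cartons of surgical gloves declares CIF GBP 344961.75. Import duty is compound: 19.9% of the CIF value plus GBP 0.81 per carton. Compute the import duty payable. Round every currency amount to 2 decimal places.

Import duty: GBP 81035.53

Ad valorem component: 344961.75 × 19.9% = 68647.39
Specific component: 15294 × 0.81 = 12388.14
Import duty = 68647.39 + 12388.14 = 81035.53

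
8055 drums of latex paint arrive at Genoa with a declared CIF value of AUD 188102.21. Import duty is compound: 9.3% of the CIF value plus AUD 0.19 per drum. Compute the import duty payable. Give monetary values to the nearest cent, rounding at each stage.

Ad valorem component: 188102.21 × 9.3% = 17493.51
Specific component: 8055 × 0.19 = 1530.45
Import duty = 17493.51 + 1530.45 = 19023.96

Import duty: AUD 19023.96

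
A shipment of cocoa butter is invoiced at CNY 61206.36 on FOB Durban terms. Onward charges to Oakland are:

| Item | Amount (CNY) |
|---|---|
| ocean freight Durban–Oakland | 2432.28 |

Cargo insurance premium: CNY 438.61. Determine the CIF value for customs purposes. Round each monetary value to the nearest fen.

CIF value: CNY 64077.25

CIF = FOB price + freight + insurance
CIF = 61206.36 + 2432.28 + 438.61 = 64077.25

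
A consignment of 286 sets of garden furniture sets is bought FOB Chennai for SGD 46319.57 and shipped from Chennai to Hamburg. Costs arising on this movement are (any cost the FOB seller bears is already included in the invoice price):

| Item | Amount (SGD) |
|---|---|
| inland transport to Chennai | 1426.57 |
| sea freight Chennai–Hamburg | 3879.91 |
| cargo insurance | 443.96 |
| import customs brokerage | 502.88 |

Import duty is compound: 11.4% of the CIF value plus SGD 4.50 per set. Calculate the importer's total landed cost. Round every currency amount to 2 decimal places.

Total landed cost: SGD 58206.67

FOB: the seller bears costs until goods are on board at the origin port; the buyer bears freight, insurance and all costs thereafter.
Already in the invoice (seller's account under FOB): inland to port — exclude.
CIF value = FOB price + freight + insurance = 46319.57 + 3879.91 + 443.96 = 50643.44
Ad valorem component: 50643.44 × 11.4% = 5773.35
Specific component: 286 × 4.50 = 1287.00
Import duty = 5773.35 + 1287.00 = 7060.35
Buyer bears: freight 3879.91 + insurance 443.96 + brokerage 502.88 + duty 7060.35 = 11887.10
Landed cost = invoice 46319.57 + 11887.10 = 58206.67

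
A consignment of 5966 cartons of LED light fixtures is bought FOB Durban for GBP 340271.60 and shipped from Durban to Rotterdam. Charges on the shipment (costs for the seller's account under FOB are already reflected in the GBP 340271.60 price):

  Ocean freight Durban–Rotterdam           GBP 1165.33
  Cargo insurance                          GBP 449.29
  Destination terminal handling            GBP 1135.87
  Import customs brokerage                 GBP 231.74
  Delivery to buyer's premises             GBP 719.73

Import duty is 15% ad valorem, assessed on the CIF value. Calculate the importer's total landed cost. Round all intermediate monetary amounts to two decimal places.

Total landed cost: GBP 395256.49

FOB: the seller bears costs until goods are on board at the origin port; the buyer bears freight, insurance and all costs thereafter.
CIF value = FOB price + freight + insurance = 340271.60 + 1165.33 + 449.29 = 341886.22
Import duty = 341886.22 × 15% = 51282.93
Buyer bears: freight 1165.33 + insurance 449.29 + destination terminal 1135.87 + brokerage 231.74 + delivery 719.73 + duty 51282.93 = 54984.89
Landed cost = invoice 340271.60 + 54984.89 = 395256.49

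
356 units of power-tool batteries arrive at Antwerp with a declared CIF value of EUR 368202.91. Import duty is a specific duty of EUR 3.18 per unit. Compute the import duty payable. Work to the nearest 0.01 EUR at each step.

Import duty: EUR 1132.08

Import duty = 356 × 3.18 = 1132.08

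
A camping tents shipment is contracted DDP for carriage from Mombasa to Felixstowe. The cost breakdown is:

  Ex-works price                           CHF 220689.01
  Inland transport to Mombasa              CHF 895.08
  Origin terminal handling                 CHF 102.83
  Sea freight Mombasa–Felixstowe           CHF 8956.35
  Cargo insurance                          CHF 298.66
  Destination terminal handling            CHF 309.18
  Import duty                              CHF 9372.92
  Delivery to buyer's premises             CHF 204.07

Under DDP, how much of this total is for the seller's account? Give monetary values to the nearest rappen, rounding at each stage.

Seller's account: CHF 240828.10

DDP: the seller bears all costs including import duty.
Seller's account: goods 220689.01 + inland to port 895.08 + origin terminal 102.83 + freight 8956.35 + insurance 298.66 + destination terminal 309.18 + duty 9372.92 + delivery 204.07 = 240828.10
Buyer's account: 0.00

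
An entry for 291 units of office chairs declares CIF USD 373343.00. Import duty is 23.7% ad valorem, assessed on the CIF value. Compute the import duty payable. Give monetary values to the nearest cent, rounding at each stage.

Import duty = 373343.00 × 23.7% = 88482.29

Import duty: USD 88482.29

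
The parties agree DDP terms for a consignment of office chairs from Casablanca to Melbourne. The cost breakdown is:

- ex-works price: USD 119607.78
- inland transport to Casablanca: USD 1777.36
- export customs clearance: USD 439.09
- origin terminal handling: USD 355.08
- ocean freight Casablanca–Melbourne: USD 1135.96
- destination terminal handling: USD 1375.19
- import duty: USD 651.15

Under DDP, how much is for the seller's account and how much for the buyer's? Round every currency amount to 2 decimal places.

Seller: USD 125341.61; buyer: USD 0.00

DDP: the seller bears all costs including import duty.
Seller's account: goods 119607.78 + inland to port 1777.36 + export clearance 439.09 + origin terminal 355.08 + freight 1135.96 + destination terminal 1375.19 + duty 651.15 = 125341.61
Buyer's account: 0.00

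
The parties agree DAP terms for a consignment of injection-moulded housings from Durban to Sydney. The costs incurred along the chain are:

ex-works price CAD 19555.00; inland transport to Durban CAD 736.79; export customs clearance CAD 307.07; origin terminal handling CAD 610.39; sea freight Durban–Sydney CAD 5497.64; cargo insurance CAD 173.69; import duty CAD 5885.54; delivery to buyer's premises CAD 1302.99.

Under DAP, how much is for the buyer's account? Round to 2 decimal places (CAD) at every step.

Buyer's account: CAD 5885.54

DAP: the seller bears all costs to the named destination except import duty and clearance.
Seller's account: goods 19555.00 + inland to port 736.79 + export clearance 307.07 + origin terminal 610.39 + freight 5497.64 + insurance 173.69 + delivery 1302.99 = 28183.57
Buyer's account: duty 5885.54 = 5885.54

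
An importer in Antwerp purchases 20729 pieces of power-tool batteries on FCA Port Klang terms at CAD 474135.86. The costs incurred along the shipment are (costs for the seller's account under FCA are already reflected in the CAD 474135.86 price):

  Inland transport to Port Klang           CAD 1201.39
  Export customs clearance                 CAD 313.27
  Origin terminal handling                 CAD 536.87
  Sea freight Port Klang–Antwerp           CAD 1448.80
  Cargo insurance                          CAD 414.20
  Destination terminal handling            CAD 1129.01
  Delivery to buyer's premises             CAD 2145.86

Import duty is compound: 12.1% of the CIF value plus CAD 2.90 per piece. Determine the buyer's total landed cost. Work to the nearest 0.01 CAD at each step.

FCA: the seller delivers export-cleared goods to the carrier; the buyer bears costs from that point.
Already in the invoice (seller's account under FCA): inland to port, export clearance — exclude.
CIF value = FCA price + origin terminal + freight + insurance = 474135.86 + 536.87 + 1448.80 + 414.20 = 476535.73
Ad valorem component: 476535.73 × 12.1% = 57660.82
Specific component: 20729 × 2.90 = 60114.10
Import duty = 57660.82 + 60114.10 = 117774.92
Buyer bears: origin terminal 536.87 + freight 1448.80 + insurance 414.20 + destination terminal 1129.01 + delivery 2145.86 + duty 117774.92 = 123449.66
Landed cost = invoice 474135.86 + 123449.66 = 597585.52

Total landed cost: CAD 597585.52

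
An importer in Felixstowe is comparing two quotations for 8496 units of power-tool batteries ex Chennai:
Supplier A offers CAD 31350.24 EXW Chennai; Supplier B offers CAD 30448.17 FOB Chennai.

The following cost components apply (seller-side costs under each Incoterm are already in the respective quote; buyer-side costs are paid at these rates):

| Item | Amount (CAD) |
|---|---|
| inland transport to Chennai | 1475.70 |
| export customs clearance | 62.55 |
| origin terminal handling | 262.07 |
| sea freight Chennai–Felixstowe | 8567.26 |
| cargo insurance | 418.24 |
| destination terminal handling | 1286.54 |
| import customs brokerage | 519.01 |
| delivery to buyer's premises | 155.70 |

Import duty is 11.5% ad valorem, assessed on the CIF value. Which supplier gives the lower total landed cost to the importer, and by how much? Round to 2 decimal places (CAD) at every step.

Supplier A (EXW):
CIF value = EXW price + inland to port + export clearance + origin terminal + freight + insurance = 31350.24 + 1475.70 + 62.55 + 262.07 + 8567.26 + 418.24 = 42136.06
Import duty = 42136.06 × 11.5% = 4845.65
Buyer bears (A): 1475.70 + 62.55 + 262.07 + 8567.26 + 418.24 + 1286.54 + 519.01 + 155.70 = 12747.07
Landed cost (A) = invoice 31350.24 + 12747.07 + duty 4845.65 = 48942.96
Supplier B (FOB):
CIF value = FOB price + freight + insurance = 30448.17 + 8567.26 + 418.24 = 39433.67
Import duty = 39433.67 × 11.5% = 4534.87
Buyer bears (B): 8567.26 + 418.24 + 1286.54 + 519.01 + 155.70 = 10946.75
Landed cost (B) = invoice 30448.17 + 10946.75 + duty 4534.87 = 45929.79
Difference = |48942.96 − 45929.79| = 3013.17

Supplier B is cheaper by CAD 3013.17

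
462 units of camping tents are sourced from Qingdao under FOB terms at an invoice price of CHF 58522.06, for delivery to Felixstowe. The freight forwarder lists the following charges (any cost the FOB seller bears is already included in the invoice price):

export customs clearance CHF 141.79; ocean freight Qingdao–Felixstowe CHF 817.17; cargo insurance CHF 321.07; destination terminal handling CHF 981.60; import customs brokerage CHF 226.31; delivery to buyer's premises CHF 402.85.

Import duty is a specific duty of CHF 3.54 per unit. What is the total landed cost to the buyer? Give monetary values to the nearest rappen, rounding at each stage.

Total landed cost: CHF 62906.54

FOB: the seller bears costs until goods are on board at the origin port; the buyer bears freight, insurance and all costs thereafter.
Already in the invoice (seller's account under FOB): export clearance — exclude.
CIF value = FOB price + freight + insurance = 58522.06 + 817.17 + 321.07 = 59660.30
Import duty = 462 × 3.54 = 1635.48
Buyer bears: freight 817.17 + insurance 321.07 + destination terminal 981.60 + brokerage 226.31 + delivery 402.85 + duty 1635.48 = 4384.48
Landed cost = invoice 58522.06 + 4384.48 = 62906.54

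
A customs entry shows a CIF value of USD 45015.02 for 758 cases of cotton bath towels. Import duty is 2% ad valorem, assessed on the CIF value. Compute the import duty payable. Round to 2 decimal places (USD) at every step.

Import duty: USD 900.30

Import duty = 45015.02 × 2% = 900.30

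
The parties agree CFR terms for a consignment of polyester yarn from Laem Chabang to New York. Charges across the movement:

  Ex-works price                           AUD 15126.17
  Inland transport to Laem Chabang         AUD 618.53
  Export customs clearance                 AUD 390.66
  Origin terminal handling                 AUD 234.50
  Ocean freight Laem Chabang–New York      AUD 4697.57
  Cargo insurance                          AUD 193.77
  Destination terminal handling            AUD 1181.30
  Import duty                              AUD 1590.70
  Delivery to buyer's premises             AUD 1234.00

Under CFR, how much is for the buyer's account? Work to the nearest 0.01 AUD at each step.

CFR: the seller pays costs through ocean freight to the destination port, but not insurance.
Seller's account: goods 15126.17 + inland to port 618.53 + export clearance 390.66 + origin terminal 234.50 + freight 4697.57 = 21067.43
Buyer's account: insurance 193.77 + destination terminal 1181.30 + duty 1590.70 + delivery 1234.00 = 4199.77

Buyer's account: AUD 4199.77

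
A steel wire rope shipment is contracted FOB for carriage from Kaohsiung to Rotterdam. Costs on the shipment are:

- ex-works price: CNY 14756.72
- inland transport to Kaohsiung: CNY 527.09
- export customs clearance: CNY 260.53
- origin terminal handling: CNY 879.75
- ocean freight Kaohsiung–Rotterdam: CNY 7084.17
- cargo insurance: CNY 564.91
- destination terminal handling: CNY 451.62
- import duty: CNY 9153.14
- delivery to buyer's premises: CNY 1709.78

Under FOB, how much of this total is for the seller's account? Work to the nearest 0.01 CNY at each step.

Seller's account: CNY 16424.09

FOB: the seller bears costs until goods are on board at the origin port; the buyer bears freight, insurance and all costs thereafter.
Seller's account: goods 14756.72 + inland to port 527.09 + export clearance 260.53 + origin terminal 879.75 = 16424.09
Buyer's account: freight 7084.17 + insurance 564.91 + destination terminal 451.62 + duty 9153.14 + delivery 1709.78 = 18963.62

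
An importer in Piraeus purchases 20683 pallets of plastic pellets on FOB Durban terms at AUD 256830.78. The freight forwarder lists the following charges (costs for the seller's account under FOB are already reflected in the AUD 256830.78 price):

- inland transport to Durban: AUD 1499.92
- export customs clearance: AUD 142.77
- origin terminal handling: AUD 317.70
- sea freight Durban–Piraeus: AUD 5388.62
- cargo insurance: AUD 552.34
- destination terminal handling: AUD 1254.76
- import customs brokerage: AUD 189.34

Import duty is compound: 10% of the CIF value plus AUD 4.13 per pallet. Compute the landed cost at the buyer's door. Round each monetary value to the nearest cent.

Total landed cost: AUD 375913.80

FOB: the seller bears costs until goods are on board at the origin port; the buyer bears freight, insurance and all costs thereafter.
Already in the invoice (seller's account under FOB): inland to port, export clearance, origin terminal — exclude.
CIF value = FOB price + freight + insurance = 256830.78 + 5388.62 + 552.34 = 262771.74
Ad valorem component: 262771.74 × 10% = 26277.17
Specific component: 20683 × 4.13 = 85420.79
Import duty = 26277.17 + 85420.79 = 111697.96
Buyer bears: freight 5388.62 + insurance 552.34 + destination terminal 1254.76 + brokerage 189.34 + duty 111697.96 = 119083.02
Landed cost = invoice 256830.78 + 119083.02 = 375913.80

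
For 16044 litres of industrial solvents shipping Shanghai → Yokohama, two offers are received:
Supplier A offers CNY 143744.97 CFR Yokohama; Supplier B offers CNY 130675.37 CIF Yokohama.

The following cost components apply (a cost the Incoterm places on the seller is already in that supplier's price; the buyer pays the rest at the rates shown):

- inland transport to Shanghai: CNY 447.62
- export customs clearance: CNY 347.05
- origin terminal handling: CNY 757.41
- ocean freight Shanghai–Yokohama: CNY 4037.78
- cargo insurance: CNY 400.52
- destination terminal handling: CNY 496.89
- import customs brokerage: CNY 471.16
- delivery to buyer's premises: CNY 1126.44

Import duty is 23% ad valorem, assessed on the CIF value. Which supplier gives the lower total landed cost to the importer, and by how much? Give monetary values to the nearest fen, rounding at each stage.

Supplier B is cheaper by CNY 16568.24

Supplier A (CFR):
CIF value = CFR price + insurance = 143744.97 + 400.52 = 144145.49
Import duty = 144145.49 × 23% = 33153.46
Buyer bears (A): 400.52 + 496.89 + 471.16 + 1126.44 = 2495.01
Landed cost (A) = invoice 143744.97 + 2495.01 + duty 33153.46 = 179393.44
Supplier B (CIF):
The CIF price already equals the CIF value: 130675.37
Import duty = 130675.37 × 23% = 30055.34
Buyer bears (B): 496.89 + 471.16 + 1126.44 = 2094.49
Landed cost (B) = invoice 130675.37 + 2094.49 + duty 30055.34 = 162825.20
Difference = |179393.44 − 162825.20| = 16568.24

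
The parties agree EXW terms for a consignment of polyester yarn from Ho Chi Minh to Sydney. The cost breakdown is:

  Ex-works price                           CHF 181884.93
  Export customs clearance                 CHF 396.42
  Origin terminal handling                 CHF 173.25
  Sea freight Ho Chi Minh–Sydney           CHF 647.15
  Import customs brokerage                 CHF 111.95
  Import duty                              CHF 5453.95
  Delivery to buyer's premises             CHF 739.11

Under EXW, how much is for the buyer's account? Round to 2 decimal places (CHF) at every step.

Buyer's account: CHF 7521.83

EXW: the seller makes goods available at their premises; the buyer bears all onward costs.
Seller's account: goods 181884.93 = 181884.93
Buyer's account: export clearance 396.42 + origin terminal 173.25 + freight 647.15 + brokerage 111.95 + duty 5453.95 + delivery 739.11 = 7521.83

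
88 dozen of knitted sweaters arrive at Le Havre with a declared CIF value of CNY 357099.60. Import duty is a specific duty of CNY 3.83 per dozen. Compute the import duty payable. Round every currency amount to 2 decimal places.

Import duty: CNY 337.04

Import duty = 88 × 3.83 = 337.04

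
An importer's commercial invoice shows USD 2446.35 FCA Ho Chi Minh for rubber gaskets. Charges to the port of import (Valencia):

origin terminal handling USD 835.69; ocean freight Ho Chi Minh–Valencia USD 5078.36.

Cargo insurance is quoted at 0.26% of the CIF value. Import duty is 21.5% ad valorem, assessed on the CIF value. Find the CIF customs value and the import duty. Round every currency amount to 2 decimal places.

CIF value: USD 8382.19; import duty: USD 1802.17

Let C be the CIF value. C = FCA price + pre-shipment costs + freight + 0.26% × C
C − 0.26% × C = 2446.35 + 835.69 + 5078.36
0.9974 × C = 8360.40
C = 8360.40 / 0.9974 = 8382.19
Insurance premium = 0.26% × 8382.19 = 21.79
Import duty = 8382.19 × 21.5% = 1802.17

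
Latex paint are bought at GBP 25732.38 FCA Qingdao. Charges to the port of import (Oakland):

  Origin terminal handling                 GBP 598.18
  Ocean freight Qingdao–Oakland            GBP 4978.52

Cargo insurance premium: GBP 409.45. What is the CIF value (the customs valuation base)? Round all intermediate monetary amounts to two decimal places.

CIF value: GBP 31718.53

CIF = FCA price + pre-shipment costs + freight + insurance
CIF = 25732.38 + 598.18 + 4978.52 + 409.45 = 31718.53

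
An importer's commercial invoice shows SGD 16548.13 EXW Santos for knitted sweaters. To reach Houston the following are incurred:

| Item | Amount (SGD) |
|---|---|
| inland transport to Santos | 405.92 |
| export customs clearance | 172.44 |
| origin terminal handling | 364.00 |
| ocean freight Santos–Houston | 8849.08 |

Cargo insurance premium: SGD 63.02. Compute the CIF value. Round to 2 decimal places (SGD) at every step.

CIF = EXW price + pre-shipment costs + freight + insurance
CIF = 16548.13 + 405.92 + 172.44 + 364.00 + 8849.08 + 63.02 = 26402.59

CIF value: SGD 26402.59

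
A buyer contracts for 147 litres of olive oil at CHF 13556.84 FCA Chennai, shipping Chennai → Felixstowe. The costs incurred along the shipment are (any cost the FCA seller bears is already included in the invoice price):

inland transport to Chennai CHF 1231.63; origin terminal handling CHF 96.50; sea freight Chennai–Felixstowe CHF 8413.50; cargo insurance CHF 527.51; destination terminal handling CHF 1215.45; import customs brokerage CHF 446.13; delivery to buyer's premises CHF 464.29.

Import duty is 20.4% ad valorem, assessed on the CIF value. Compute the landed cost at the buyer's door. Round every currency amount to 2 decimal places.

FCA: the seller delivers export-cleared goods to the carrier; the buyer bears costs from that point.
Already in the invoice (seller's account under FCA): inland to port — exclude.
CIF value = FCA price + origin terminal + freight + insurance = 13556.84 + 96.50 + 8413.50 + 527.51 = 22594.35
Import duty = 22594.35 × 20.4% = 4609.25
Buyer bears: origin terminal 96.50 + freight 8413.50 + insurance 527.51 + destination terminal 1215.45 + brokerage 446.13 + delivery 464.29 + duty 4609.25 = 15772.63
Landed cost = invoice 13556.84 + 15772.63 = 29329.47

Total landed cost: CHF 29329.47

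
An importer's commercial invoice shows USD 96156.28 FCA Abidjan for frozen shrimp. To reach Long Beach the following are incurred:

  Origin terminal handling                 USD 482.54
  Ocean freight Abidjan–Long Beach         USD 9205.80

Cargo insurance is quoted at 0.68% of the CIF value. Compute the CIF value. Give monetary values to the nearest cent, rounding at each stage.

CIF value: USD 106569.29

Let C be the CIF value. C = FCA price + pre-shipment costs + freight + 0.68% × C
C − 0.68% × C = 96156.28 + 482.54 + 9205.80
0.9932 × C = 105844.62
C = 105844.62 / 0.9932 = 106569.29
Insurance premium = 0.68% × 106569.29 = 724.67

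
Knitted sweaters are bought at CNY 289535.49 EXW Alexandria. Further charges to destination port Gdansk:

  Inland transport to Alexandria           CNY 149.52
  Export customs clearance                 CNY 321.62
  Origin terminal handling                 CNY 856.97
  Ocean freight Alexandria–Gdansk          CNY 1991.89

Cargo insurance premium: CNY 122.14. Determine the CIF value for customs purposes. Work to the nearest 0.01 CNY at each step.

CIF = EXW price + pre-shipment costs + freight + insurance
CIF = 289535.49 + 149.52 + 321.62 + 856.97 + 1991.89 + 122.14 = 292977.63

CIF value: CNY 292977.63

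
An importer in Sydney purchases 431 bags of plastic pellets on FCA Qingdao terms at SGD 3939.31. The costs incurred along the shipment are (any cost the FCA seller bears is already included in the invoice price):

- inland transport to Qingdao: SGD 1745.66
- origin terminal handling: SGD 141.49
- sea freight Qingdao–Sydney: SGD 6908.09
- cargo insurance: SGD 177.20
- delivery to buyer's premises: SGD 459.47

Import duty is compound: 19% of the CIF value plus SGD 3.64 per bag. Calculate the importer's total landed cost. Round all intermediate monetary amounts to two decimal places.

Total landed cost: SGD 15315.96

FCA: the seller delivers export-cleared goods to the carrier; the buyer bears costs from that point.
Already in the invoice (seller's account under FCA): inland to port — exclude.
CIF value = FCA price + origin terminal + freight + insurance = 3939.31 + 141.49 + 6908.09 + 177.20 = 11166.09
Ad valorem component: 11166.09 × 19% = 2121.56
Specific component: 431 × 3.64 = 1568.84
Import duty = 2121.56 + 1568.84 = 3690.40
Buyer bears: origin terminal 141.49 + freight 6908.09 + insurance 177.20 + delivery 459.47 + duty 3690.40 = 11376.65
Landed cost = invoice 3939.31 + 11376.65 = 15315.96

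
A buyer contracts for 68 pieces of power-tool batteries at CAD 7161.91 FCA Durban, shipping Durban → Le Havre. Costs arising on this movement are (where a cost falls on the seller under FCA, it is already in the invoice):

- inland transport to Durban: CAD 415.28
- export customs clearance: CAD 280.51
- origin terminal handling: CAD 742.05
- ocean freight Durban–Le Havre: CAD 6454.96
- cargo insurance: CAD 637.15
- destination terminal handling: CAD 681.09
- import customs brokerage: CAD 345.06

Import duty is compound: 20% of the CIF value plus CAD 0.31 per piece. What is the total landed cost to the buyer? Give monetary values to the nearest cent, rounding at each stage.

Total landed cost: CAD 19042.51

FCA: the seller delivers export-cleared goods to the carrier; the buyer bears costs from that point.
Already in the invoice (seller's account under FCA): inland to port, export clearance — exclude.
CIF value = FCA price + origin terminal + freight + insurance = 7161.91 + 742.05 + 6454.96 + 637.15 = 14996.07
Ad valorem component: 14996.07 × 20% = 2999.21
Specific component: 68 × 0.31 = 21.08
Import duty = 2999.21 + 21.08 = 3020.29
Buyer bears: origin terminal 742.05 + freight 6454.96 + insurance 637.15 + destination terminal 681.09 + brokerage 345.06 + duty 3020.29 = 11880.60
Landed cost = invoice 7161.91 + 11880.60 = 19042.51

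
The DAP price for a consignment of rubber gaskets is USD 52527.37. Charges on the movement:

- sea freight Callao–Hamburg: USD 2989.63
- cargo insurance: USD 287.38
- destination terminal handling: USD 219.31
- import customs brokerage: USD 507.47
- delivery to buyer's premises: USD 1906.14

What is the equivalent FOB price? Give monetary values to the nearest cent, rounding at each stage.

FOB price: USD 47124.91

Not relevant to the conversion: brokerage — on the buyer under both terms; not part of either seller's price.
From DAP to FOB, the seller no longer bears: freight, insurance, destination terminal, delivery.
FOB price = 52527.37 − 2989.63 − 287.38 − 219.31 − 1906.14 = 47124.91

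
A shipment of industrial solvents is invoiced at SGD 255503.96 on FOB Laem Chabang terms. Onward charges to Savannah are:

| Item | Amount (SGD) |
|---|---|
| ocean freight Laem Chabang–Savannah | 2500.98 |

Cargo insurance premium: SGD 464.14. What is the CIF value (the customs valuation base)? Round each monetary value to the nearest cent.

CIF = FOB price + freight + insurance
CIF = 255503.96 + 2500.98 + 464.14 = 258469.08

CIF value: SGD 258469.08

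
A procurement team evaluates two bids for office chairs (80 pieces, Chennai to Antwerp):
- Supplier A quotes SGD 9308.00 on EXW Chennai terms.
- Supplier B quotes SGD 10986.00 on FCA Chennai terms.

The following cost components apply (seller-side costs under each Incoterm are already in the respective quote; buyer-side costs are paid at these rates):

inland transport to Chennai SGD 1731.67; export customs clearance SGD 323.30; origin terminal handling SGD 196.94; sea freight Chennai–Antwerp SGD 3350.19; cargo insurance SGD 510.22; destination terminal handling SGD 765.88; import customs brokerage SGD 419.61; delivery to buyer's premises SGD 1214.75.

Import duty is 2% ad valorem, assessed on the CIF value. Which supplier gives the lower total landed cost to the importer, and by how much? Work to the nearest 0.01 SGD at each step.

Supplier A (EXW):
CIF value = EXW price + inland to port + export clearance + origin terminal + freight + insurance = 9308.00 + 1731.67 + 323.30 + 196.94 + 3350.19 + 510.22 = 15420.32
Import duty = 15420.32 × 2% = 308.41
Buyer bears (A): 1731.67 + 323.30 + 196.94 + 3350.19 + 510.22 + 765.88 + 419.61 + 1214.75 = 8512.56
Landed cost (A) = invoice 9308.00 + 8512.56 + duty 308.41 = 18128.97
Supplier B (FCA):
CIF value = FCA price + origin terminal + freight + insurance = 10986.00 + 196.94 + 3350.19 + 510.22 = 15043.35
Import duty = 15043.35 × 2% = 300.87
Buyer bears (B): 196.94 + 3350.19 + 510.22 + 765.88 + 419.61 + 1214.75 = 6457.59
Landed cost (B) = invoice 10986.00 + 6457.59 + duty 300.87 = 17744.46
Difference = |18128.97 − 17744.46| = 384.51

Supplier B is cheaper by SGD 384.51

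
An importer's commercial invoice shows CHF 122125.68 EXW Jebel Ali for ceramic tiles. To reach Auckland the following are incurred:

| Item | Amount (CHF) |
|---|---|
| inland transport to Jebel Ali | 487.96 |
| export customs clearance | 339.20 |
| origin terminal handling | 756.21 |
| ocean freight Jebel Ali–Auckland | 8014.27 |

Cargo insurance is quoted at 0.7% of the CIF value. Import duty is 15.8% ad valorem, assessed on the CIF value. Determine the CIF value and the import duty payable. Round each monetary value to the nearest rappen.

Let C be the CIF value. C = EXW price + pre-shipment costs + freight + 0.7% × C
C − 0.7% × C = 122125.68 + 487.96 + 339.20 + 756.21 + 8014.27
0.993 × C = 131723.32
C = 131723.32 / 0.993 = 132651.88
Insurance premium = 0.7% × 132651.88 = 928.56
Import duty = 132651.88 × 15.8% = 20959.00

CIF value: CHF 132651.88; import duty: CHF 20959.00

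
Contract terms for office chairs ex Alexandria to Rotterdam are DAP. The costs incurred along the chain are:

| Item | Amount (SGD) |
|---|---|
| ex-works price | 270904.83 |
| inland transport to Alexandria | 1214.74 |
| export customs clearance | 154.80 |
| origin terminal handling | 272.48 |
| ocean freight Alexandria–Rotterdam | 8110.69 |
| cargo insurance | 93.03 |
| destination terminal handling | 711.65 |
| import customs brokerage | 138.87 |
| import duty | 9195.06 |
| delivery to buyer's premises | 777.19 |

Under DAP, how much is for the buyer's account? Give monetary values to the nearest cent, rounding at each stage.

Buyer's account: SGD 9333.93

DAP: the seller bears all costs to the named destination except import duty and clearance.
Seller's account: goods 270904.83 + inland to port 1214.74 + export clearance 154.80 + origin terminal 272.48 + freight 8110.69 + insurance 93.03 + destination terminal 711.65 + delivery 777.19 = 282239.41
Buyer's account: brokerage 138.87 + duty 9195.06 = 9333.93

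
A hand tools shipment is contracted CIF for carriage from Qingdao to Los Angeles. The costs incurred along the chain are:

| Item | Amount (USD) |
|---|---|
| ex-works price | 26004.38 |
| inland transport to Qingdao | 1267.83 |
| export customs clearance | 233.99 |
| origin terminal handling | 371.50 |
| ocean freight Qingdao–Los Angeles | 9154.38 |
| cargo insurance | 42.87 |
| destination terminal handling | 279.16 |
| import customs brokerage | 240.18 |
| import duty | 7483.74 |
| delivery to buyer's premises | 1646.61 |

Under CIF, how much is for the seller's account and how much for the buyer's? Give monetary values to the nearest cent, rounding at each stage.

Seller: USD 37074.95; buyer: USD 9649.69

CIF: the seller pays costs through ocean freight and marine insurance to the destination port.
Seller's account: goods 26004.38 + inland to port 1267.83 + export clearance 233.99 + origin terminal 371.50 + freight 9154.38 + insurance 42.87 = 37074.95
Buyer's account: destination terminal 279.16 + brokerage 240.18 + duty 7483.74 + delivery 1646.61 = 9649.69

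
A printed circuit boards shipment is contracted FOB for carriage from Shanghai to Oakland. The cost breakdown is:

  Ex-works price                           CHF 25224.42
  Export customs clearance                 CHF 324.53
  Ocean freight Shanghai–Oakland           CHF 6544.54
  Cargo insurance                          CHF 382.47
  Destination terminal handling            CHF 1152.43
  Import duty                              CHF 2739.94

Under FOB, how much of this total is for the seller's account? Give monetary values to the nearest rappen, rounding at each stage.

Seller's account: CHF 25548.95

FOB: the seller bears costs until goods are on board at the origin port; the buyer bears freight, insurance and all costs thereafter.
Seller's account: goods 25224.42 + export clearance 324.53 = 25548.95
Buyer's account: freight 6544.54 + insurance 382.47 + destination terminal 1152.43 + duty 2739.94 = 10819.38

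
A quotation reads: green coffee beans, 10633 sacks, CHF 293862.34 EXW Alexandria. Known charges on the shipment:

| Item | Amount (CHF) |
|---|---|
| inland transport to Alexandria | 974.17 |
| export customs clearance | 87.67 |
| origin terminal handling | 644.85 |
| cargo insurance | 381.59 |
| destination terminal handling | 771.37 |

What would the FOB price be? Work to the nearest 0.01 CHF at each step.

FOB price: CHF 295569.03

Not relevant to the conversion: insurance, destination terminal — on the buyer under both terms; not part of either seller's price.
From EXW to FOB, the seller additionally bears: inland to port, export clearance, origin terminal.
FOB price = 293862.34 + 974.17 + 87.67 + 644.85 = 295569.03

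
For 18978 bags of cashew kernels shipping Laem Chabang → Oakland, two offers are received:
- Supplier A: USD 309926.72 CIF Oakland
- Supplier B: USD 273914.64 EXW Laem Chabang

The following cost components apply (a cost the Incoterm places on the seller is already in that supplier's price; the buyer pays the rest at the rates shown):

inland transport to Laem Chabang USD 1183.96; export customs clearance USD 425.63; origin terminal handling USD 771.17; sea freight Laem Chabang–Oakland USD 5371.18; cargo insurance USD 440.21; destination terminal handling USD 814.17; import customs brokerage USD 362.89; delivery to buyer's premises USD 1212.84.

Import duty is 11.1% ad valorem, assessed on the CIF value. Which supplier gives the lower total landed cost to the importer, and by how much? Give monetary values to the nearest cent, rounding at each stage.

Supplier A (CIF):
The CIF price already equals the CIF value: 309926.72
Import duty = 309926.72 × 11.1% = 34401.87
Buyer bears (A): 814.17 + 362.89 + 1212.84 = 2389.90
Landed cost (A) = invoice 309926.72 + 2389.90 + duty 34401.87 = 346718.49
Supplier B (EXW):
CIF value = EXW price + inland to port + export clearance + origin terminal + freight + insurance = 273914.64 + 1183.96 + 425.63 + 771.17 + 5371.18 + 440.21 = 282106.79
Import duty = 282106.79 × 11.1% = 31313.85
Buyer bears (B): 1183.96 + 425.63 + 771.17 + 5371.18 + 440.21 + 814.17 + 362.89 + 1212.84 = 10582.05
Landed cost (B) = invoice 273914.64 + 10582.05 + duty 31313.85 = 315810.54
Difference = |346718.49 − 315810.54| = 30907.95

Supplier B is cheaper by USD 30907.95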